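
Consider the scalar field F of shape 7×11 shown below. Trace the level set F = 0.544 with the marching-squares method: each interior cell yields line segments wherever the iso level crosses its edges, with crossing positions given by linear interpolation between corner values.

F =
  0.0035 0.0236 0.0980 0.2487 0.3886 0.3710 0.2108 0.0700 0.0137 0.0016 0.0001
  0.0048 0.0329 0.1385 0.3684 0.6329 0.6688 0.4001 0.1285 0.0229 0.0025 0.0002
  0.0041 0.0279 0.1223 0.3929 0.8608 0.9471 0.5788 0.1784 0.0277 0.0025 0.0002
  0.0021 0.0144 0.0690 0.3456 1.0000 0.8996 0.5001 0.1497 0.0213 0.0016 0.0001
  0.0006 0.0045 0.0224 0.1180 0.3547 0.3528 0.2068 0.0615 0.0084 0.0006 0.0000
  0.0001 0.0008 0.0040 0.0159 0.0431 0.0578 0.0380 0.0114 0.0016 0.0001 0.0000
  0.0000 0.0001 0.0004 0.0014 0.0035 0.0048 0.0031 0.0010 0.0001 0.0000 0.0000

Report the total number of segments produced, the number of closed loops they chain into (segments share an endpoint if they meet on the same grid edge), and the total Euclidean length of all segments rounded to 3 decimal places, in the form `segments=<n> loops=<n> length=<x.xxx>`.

cell (0,3): code 0100 → (0.636,4.000)–(1.000,3.664)
cell (0,4): code 1100 → (0.581,5.000)–(0.636,4.000)
cell (0,5): code 1000 → (1.000,5.464)–(0.581,5.000)
cell (1,3): code 0110 → (1.000,3.664)–(2.000,3.323)
cell (1,5): code 1101 → (1.805,6.000)–(1.000,5.464)
cell (1,6): code 1000 → (2.000,6.087)–(1.805,6.000)
cell (2,3): code 0110 → (2.000,3.323)–(3.000,3.303)
cell (2,5): code 1011 → (3.000,5.890)–(2.442,6.000)
cell (2,6): code 0001 → (2.442,6.000)–(2.000,6.087)
cell (3,3): code 0010 → (3.000,3.303)–(3.707,4.000)
cell (3,4): code 0011 → (3.707,4.000)–(3.650,5.000)
cell (3,5): code 0001 → (3.650,5.000)–(3.000,5.890)
total: 12 segments, chained into 1 closed loop(s), length Σ = 9.475092

segments=12 loops=1 length=9.475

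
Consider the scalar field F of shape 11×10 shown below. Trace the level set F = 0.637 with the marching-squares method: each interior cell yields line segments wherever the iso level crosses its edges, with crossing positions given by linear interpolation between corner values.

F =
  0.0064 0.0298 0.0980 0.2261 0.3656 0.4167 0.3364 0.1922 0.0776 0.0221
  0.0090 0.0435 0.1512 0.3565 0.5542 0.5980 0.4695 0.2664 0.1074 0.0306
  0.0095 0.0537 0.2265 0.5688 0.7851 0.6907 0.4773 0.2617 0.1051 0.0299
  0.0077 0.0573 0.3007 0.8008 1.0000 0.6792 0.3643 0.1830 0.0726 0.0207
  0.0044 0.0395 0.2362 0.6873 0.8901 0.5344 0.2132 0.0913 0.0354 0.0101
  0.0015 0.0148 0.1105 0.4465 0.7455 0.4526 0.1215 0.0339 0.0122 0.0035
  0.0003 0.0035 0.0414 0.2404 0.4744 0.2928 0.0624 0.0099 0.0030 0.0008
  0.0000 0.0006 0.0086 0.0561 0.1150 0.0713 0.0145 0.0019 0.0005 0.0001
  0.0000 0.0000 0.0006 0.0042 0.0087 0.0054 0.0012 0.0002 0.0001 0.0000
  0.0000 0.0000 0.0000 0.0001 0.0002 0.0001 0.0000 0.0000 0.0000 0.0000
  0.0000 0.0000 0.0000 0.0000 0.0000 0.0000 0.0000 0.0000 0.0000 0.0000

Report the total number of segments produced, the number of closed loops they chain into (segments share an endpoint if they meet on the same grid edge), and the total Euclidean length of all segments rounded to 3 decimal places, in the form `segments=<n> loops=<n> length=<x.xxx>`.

segments=14 loops=1 length=10.292

cell (1,3): code 0100 → (1.359,4.000)–(2.000,3.315)
cell (1,4): code 1100 → (1.421,5.000)–(1.359,4.000)
cell (1,5): code 1000 → (2.000,5.252)–(1.421,5.000)
cell (2,2): code 0100 → (2.294,3.000)–(3.000,2.672)
cell (2,3): code 1110 → (2.000,3.315)–(2.294,3.000)
cell (2,5): code 1001 → (3.000,5.134)–(2.000,5.252)
cell (3,2): code 0110 → (3.000,2.672)–(4.000,2.888)
cell (3,4): code 1011 → (4.000,4.712)–(3.291,5.000)
cell (3,5): code 0001 → (3.291,5.000)–(3.000,5.134)
cell (4,2): code 0010 → (4.000,2.888)–(4.209,3.000)
cell (4,3): code 0111 → (4.209,3.000)–(5.000,3.637)
cell (4,4): code 1001 → (5.000,4.370)–(4.000,4.712)
cell (5,3): code 0010 → (5.000,3.637)–(5.400,4.000)
cell (5,4): code 0001 → (5.400,4.000)–(5.000,4.370)
total: 14 segments, chained into 1 closed loop(s), length Σ = 10.291568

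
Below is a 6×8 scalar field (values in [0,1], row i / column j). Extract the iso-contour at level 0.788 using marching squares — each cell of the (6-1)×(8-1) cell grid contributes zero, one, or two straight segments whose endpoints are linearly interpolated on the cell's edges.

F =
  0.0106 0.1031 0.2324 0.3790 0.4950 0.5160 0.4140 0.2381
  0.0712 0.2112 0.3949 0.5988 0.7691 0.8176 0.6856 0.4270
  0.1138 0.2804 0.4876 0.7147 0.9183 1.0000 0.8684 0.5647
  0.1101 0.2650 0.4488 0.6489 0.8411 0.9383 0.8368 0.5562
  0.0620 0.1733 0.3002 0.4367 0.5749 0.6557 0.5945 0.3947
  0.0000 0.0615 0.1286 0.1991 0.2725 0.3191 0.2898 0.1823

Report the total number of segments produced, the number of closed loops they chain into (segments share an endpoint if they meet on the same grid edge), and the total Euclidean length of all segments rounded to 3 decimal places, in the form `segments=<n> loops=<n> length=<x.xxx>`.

segments=12 loops=1 length=8.608

cell (0,4): code 0100 → (0.902,5.000)–(1.000,4.390)
cell (0,5): code 1000 → (1.000,5.224)–(0.902,5.000)
cell (1,3): code 0100 → (1.127,4.000)–(2.000,3.360)
cell (1,4): code 1110 → (1.000,4.390)–(1.127,4.000)
cell (1,5): code 1101 → (1.560,6.000)–(1.000,5.224)
cell (1,6): code 1000 → (2.000,6.265)–(1.560,6.000)
cell (2,3): code 0110 → (2.000,3.360)–(3.000,3.724)
cell (2,6): code 1001 → (3.000,6.174)–(2.000,6.265)
cell (3,3): code 0010 → (3.000,3.724)–(3.199,4.000)
cell (3,4): code 0011 → (3.199,4.000)–(3.532,5.000)
cell (3,5): code 0011 → (3.532,5.000)–(3.201,6.000)
cell (3,6): code 0001 → (3.201,6.000)–(3.000,6.174)
total: 12 segments, chained into 1 closed loop(s), length Σ = 8.607661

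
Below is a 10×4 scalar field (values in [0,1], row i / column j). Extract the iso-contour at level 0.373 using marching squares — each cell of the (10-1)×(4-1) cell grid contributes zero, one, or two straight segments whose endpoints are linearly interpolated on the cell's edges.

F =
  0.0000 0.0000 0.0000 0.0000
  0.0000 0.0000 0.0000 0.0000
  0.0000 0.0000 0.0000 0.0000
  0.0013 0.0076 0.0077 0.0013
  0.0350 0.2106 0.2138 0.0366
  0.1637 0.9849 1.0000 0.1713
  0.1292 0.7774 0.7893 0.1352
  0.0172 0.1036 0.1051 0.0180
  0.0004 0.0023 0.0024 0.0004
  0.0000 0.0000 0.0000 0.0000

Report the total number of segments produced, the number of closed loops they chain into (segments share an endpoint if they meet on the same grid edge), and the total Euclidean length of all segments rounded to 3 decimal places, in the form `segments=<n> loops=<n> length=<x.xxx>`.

cell (4,0): code 0100 → (4.210,1.000)–(5.000,0.255)
cell (4,1): code 1100 → (4.202,2.000)–(4.210,1.000)
cell (4,2): code 1000 → (5.000,2.757)–(4.202,2.000)
cell (5,0): code 0110 → (5.000,0.255)–(6.000,0.376)
cell (5,2): code 1001 → (6.000,2.636)–(5.000,2.757)
cell (6,0): code 0010 → (6.000,0.376)–(6.600,1.000)
cell (6,1): code 0011 → (6.600,1.000)–(6.608,2.000)
cell (6,2): code 0001 → (6.608,2.000)–(6.000,2.636)
total: 8 segments, chained into 1 closed loop(s), length Σ = 7.946236

segments=8 loops=1 length=7.946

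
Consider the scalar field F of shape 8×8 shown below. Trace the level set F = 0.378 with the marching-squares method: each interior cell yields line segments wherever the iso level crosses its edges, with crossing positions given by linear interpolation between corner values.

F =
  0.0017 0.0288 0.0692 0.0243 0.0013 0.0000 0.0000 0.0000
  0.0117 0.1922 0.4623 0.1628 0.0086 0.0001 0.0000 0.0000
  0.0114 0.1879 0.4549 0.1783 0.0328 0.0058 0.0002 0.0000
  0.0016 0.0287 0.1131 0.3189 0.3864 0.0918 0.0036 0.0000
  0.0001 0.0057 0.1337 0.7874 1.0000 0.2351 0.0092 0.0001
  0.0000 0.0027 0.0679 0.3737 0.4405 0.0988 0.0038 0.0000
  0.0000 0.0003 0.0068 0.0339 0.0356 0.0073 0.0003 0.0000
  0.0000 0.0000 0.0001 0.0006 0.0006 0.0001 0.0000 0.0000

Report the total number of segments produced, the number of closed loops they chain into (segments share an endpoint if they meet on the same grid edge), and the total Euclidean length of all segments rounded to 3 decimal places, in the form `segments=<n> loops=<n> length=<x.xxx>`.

cell (0,1): code 0100 → (0.786,2.000)–(1.000,1.688)
cell (0,2): code 1000 → (1.000,2.281)–(0.786,2.000)
cell (1,1): code 0110 → (1.000,1.688)–(2.000,1.712)
cell (1,2): code 1001 → (2.000,2.278)–(1.000,2.281)
cell (2,1): code 0010 → (2.000,1.712)–(2.225,2.000)
cell (2,2): code 0001 → (2.225,2.000)–(2.000,2.278)
cell (2,3): code 0100 → (2.976,4.000)–(3.000,3.876)
cell (2,4): code 1000 → (3.000,4.029)–(2.976,4.000)
cell (3,2): code 0100 → (3.126,3.000)–(4.000,2.374)
cell (3,3): code 1110 → (3.000,3.876)–(3.126,3.000)
cell (3,4): code 1001 → (4.000,4.813)–(3.000,4.029)
cell (4,2): code 0010 → (4.000,2.374)–(4.990,3.000)
cell (4,3): code 0111 → (4.990,3.000)–(5.000,3.064)
cell (4,4): code 1001 → (5.000,4.183)–(4.000,4.813)
cell (5,3): code 0010 → (5.000,3.064)–(5.154,4.000)
cell (5,4): code 0001 → (5.154,4.000)–(5.000,4.183)
total: 16 segments, chained into 2 closed loop(s), length Σ = 10.456558

segments=16 loops=2 length=10.457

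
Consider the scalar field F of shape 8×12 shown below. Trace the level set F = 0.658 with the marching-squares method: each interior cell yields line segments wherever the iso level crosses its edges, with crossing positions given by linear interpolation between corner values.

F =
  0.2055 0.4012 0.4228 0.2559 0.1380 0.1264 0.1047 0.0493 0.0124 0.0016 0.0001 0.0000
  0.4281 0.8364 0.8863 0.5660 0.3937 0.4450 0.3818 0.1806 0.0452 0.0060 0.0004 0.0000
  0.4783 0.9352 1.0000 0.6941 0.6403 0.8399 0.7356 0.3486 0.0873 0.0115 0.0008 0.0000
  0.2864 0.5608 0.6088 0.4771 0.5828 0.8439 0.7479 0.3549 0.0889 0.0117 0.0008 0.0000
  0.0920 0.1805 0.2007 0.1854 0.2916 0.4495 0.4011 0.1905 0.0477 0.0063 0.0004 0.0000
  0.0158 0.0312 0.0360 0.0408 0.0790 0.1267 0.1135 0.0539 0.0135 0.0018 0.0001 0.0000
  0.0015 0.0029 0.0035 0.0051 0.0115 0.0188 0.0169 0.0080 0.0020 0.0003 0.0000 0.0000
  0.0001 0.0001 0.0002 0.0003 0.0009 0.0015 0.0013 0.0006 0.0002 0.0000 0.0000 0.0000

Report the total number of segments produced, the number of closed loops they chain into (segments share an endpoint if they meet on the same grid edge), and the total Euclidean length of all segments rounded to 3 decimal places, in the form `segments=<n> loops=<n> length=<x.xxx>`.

cell (0,0): code 0100 → (0.590,1.000)–(1.000,0.563)
cell (0,1): code 1100 → (0.507,2.000)–(0.590,1.000)
cell (0,2): code 1000 → (1.000,2.713)–(0.507,2.000)
cell (1,0): code 0110 → (1.000,0.563)–(2.000,0.393)
cell (1,2): code 1101 → (1.718,3.000)–(1.000,2.713)
cell (1,3): code 1000 → (2.000,3.671)–(1.718,3.000)
cell (1,4): code 0100 → (1.539,5.000)–(2.000,4.089)
cell (1,5): code 1100 → (1.781,6.000)–(1.539,5.000)
cell (1,6): code 1000 → (2.000,6.201)–(1.781,6.000)
cell (2,0): code 0010 → (2.000,0.393)–(2.740,1.000)
cell (2,1): code 0011 → (2.740,1.000)–(2.874,2.000)
cell (2,2): code 0011 → (2.874,2.000)–(2.166,3.000)
cell (2,3): code 0001 → (2.166,3.000)–(2.000,3.671)
cell (2,4): code 0110 → (2.000,4.089)–(3.000,4.288)
cell (2,6): code 1001 → (3.000,6.229)–(2.000,6.201)
cell (3,4): code 0010 → (3.000,4.288)–(3.471,5.000)
cell (3,5): code 0011 → (3.471,5.000)–(3.259,6.000)
cell (3,6): code 0001 → (3.259,6.000)–(3.000,6.229)
total: 18 segments, chained into 2 closed loop(s), length Σ = 15.456067

segments=18 loops=2 length=15.456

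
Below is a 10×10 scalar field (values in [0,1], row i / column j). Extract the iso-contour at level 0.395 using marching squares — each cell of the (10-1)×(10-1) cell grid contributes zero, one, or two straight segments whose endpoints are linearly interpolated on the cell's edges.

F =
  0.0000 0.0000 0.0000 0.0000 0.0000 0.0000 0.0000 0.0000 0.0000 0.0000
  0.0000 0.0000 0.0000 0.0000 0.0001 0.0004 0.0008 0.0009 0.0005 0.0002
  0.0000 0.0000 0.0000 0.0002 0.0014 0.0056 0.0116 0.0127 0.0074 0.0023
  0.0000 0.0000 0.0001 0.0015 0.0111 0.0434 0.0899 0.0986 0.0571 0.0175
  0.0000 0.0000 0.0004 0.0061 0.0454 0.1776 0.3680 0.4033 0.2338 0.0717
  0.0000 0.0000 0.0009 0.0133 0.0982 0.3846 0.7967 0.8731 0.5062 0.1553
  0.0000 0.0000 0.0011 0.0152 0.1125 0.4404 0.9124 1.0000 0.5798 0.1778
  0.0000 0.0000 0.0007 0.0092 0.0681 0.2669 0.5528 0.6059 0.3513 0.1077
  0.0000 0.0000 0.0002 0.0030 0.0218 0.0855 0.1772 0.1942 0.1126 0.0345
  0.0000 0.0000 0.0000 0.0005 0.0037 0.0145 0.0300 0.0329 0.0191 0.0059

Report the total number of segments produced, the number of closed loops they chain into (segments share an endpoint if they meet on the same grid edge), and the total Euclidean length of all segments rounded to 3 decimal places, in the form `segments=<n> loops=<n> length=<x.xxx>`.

segments=16 loops=1 length=11.092

cell (3,6): code 0100 → (3.973,7.000)–(4.000,6.765)
cell (3,7): code 1000 → (4.000,7.049)–(3.973,7.000)
cell (4,5): code 0100 → (4.063,6.000)–(5.000,5.025)
cell (4,6): code 1110 → (4.000,6.765)–(4.063,6.000)
cell (4,7): code 1101 → (4.592,8.000)–(4.000,7.049)
cell (4,8): code 1000 → (5.000,8.317)–(4.592,8.000)
cell (5,4): code 0100 → (5.186,5.000)–(6.000,4.862)
cell (5,5): code 1110 → (5.000,5.025)–(5.186,5.000)
cell (5,8): code 1001 → (6.000,8.460)–(5.000,8.317)
cell (6,4): code 0010 → (6.000,4.862)–(6.262,5.000)
cell (6,5): code 0111 → (6.262,5.000)–(7.000,5.448)
cell (6,7): code 1011 → (7.000,7.828)–(6.809,8.000)
cell (6,8): code 0001 → (6.809,8.000)–(6.000,8.460)
cell (7,5): code 0010 → (7.000,5.448)–(7.420,6.000)
cell (7,6): code 0011 → (7.420,6.000)–(7.512,7.000)
cell (7,7): code 0001 → (7.512,7.000)–(7.000,7.828)
total: 16 segments, chained into 1 closed loop(s), length Σ = 11.091522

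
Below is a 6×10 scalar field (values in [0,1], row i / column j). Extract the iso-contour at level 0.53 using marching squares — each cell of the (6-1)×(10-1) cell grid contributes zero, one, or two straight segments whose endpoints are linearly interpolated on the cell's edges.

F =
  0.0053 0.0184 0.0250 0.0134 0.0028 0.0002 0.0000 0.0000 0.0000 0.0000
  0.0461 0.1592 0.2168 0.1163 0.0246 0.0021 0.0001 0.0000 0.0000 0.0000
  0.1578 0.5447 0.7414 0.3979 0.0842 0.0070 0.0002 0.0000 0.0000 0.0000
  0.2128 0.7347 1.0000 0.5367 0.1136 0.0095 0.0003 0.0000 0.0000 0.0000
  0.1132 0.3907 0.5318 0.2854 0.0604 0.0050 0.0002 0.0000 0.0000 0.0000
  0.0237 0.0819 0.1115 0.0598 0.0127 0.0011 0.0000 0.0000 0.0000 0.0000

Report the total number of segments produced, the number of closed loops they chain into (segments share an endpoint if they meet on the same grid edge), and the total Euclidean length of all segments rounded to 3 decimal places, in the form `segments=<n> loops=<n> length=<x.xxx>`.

cell (1,0): code 0100 → (1.962,1.000)–(2.000,0.962)
cell (1,1): code 1100 → (1.597,2.000)–(1.962,1.000)
cell (1,2): code 1000 → (2.000,2.615)–(1.597,2.000)
cell (2,0): code 0110 → (2.000,0.962)–(3.000,0.608)
cell (2,2): code 1101 → (2.952,3.000)–(2.000,2.615)
cell (2,3): code 1000 → (3.000,3.016)–(2.952,3.000)
cell (3,0): code 0010 → (3.000,0.608)–(3.595,1.000)
cell (3,1): code 0111 → (3.595,1.000)–(4.000,1.987)
cell (3,2): code 1011 → (4.000,2.007)–(3.027,3.000)
cell (3,3): code 0001 → (3.027,3.000)–(3.000,3.016)
cell (4,1): code 0010 → (4.000,1.987)–(4.004,2.000)
cell (4,2): code 0001 → (4.004,2.000)–(4.000,2.007)
total: 12 segments, chained into 1 closed loop(s), length Σ = 7.215061

segments=12 loops=1 length=7.215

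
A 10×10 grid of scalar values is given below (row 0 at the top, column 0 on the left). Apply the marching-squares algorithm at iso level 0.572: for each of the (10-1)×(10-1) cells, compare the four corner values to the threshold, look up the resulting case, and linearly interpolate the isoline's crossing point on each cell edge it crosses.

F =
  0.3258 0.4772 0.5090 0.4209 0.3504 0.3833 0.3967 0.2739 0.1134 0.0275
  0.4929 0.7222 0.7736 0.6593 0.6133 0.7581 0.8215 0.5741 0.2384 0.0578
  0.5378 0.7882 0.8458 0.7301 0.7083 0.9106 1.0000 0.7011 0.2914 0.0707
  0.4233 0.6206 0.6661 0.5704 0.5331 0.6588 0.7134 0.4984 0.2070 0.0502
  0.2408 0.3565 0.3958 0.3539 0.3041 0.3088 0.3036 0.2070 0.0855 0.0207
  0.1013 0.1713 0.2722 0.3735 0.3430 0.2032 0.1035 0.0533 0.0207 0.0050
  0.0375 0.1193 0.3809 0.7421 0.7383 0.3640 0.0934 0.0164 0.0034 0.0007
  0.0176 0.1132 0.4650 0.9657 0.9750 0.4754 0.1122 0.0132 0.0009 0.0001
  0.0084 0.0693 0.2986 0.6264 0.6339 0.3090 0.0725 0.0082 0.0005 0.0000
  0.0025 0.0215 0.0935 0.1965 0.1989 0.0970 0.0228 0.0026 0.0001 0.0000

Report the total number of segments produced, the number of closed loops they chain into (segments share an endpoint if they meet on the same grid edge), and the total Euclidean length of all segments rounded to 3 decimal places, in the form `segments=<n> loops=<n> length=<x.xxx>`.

segments=32 loops=2 length=26.134

cell (0,0): code 0100 → (0.387,1.000)–(1.000,0.345)
cell (0,1): code 1100 → (0.238,2.000)–(0.387,1.000)
cell (0,2): code 1100 → (0.634,3.000)–(0.238,2.000)
cell (0,3): code 1100 → (0.843,4.000)–(0.634,3.000)
cell (0,4): code 1100 → (0.503,5.000)–(0.843,4.000)
cell (0,5): code 1100 → (0.413,6.000)–(0.503,5.000)
cell (0,6): code 1100 → (0.993,7.000)–(0.413,6.000)
cell (0,7): code 1000 → (1.000,7.006)–(0.993,7.000)
cell (1,0): code 0110 → (1.000,0.345)–(2.000,0.137)
cell (1,7): code 1001 → (2.000,7.315)–(1.000,7.006)
cell (2,0): code 0110 → (2.000,0.137)–(3.000,0.754)
cell (2,2): code 1011 → (3.000,2.983)–(2.990,3.000)
cell (2,3): code 0011 → (2.990,3.000)–(2.778,4.000)
cell (2,4): code 0111 → (2.778,4.000)–(3.000,4.309)
cell (2,6): code 1011 → (3.000,6.658)–(2.637,7.000)
cell (2,7): code 0001 → (2.637,7.000)–(2.000,7.315)
cell (3,0): code 0010 → (3.000,0.754)–(3.184,1.000)
cell (3,1): code 0011 → (3.184,1.000)–(3.348,2.000)
cell (3,2): code 0001 → (3.348,2.000)–(3.000,2.983)
cell (3,4): code 0010 → (3.000,4.309)–(3.248,5.000)
cell (3,5): code 0011 → (3.248,5.000)–(3.345,6.000)
cell (3,6): code 0001 → (3.345,6.000)–(3.000,6.658)
cell (5,2): code 0100 → (5.539,3.000)–(6.000,2.529)
cell (5,3): code 1100 → (5.579,4.000)–(5.539,3.000)
cell (5,4): code 1000 → (6.000,4.444)–(5.579,4.000)
cell (6,2): code 0110 → (6.000,2.529)–(7.000,2.214)
cell (6,4): code 1001 → (7.000,4.807)–(6.000,4.444)
cell (7,2): code 0110 → (7.000,2.214)–(8.000,2.834)
cell (7,4): code 1001 → (8.000,4.191)–(7.000,4.807)
cell (8,2): code 0010 → (8.000,2.834)–(8.127,3.000)
cell (8,3): code 0011 → (8.127,3.000)–(8.142,4.000)
cell (8,4): code 0001 → (8.142,4.000)–(8.000,4.191)
total: 32 segments, chained into 2 closed loop(s), length Σ = 26.133613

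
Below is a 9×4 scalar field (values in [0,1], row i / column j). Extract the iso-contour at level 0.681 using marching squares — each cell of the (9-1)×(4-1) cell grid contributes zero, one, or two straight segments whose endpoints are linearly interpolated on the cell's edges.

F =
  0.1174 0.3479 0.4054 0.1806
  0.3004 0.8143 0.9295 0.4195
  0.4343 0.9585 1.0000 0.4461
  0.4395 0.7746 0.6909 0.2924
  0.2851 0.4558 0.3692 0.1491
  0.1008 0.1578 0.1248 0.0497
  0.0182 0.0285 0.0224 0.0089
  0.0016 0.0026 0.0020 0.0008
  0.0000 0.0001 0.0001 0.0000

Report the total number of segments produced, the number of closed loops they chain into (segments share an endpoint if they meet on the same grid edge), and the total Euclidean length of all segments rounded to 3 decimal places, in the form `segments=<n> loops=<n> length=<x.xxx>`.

cell (0,0): code 0100 → (0.714,1.000)–(1.000,0.741)
cell (0,1): code 1100 → (0.526,2.000)–(0.714,1.000)
cell (0,2): code 1000 → (1.000,2.487)–(0.526,2.000)
cell (1,0): code 0110 → (1.000,0.741)–(2.000,0.471)
cell (1,2): code 1001 → (2.000,2.576)–(1.000,2.487)
cell (2,0): code 0110 → (2.000,0.471)–(3.000,0.721)
cell (2,2): code 1001 → (3.000,2.025)–(2.000,2.576)
cell (3,0): code 0010 → (3.000,0.721)–(3.294,1.000)
cell (3,1): code 0011 → (3.294,1.000)–(3.031,2.000)
cell (3,2): code 0001 → (3.031,2.000)–(3.000,2.025)
total: 10 segments, chained into 1 closed loop(s), length Σ = 7.774484

segments=10 loops=1 length=7.774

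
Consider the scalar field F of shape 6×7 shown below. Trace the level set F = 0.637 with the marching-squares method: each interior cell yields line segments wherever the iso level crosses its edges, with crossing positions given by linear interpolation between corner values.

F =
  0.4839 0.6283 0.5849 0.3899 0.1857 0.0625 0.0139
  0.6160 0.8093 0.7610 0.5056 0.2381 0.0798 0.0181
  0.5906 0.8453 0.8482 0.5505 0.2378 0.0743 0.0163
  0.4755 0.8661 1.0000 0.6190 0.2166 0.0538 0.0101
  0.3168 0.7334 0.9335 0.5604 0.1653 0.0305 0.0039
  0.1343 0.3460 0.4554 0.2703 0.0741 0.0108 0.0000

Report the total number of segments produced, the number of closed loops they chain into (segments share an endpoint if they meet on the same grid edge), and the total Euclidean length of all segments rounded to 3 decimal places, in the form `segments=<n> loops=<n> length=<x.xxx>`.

cell (0,0): code 0100 → (0.048,1.000)–(1.000,0.109)
cell (0,1): code 1100 → (0.296,2.000)–(0.048,1.000)
cell (0,2): code 1000 → (1.000,2.486)–(0.296,2.000)
cell (1,0): code 0110 → (1.000,0.109)–(2.000,0.182)
cell (1,2): code 1001 → (2.000,2.709)–(1.000,2.486)
cell (2,0): code 0110 → (2.000,0.182)–(3.000,0.413)
cell (2,2): code 1001 → (3.000,2.953)–(2.000,2.709)
cell (3,0): code 0110 → (3.000,0.413)–(4.000,0.769)
cell (3,2): code 1001 → (4.000,2.795)–(3.000,2.953)
cell (4,0): code 0010 → (4.000,0.769)–(4.249,1.000)
cell (4,1): code 0011 → (4.249,1.000)–(4.620,2.000)
cell (4,2): code 0001 → (4.620,2.000)–(4.000,2.795)
total: 12 segments, chained into 1 closed loop(s), length Σ = 11.760853

segments=12 loops=1 length=11.761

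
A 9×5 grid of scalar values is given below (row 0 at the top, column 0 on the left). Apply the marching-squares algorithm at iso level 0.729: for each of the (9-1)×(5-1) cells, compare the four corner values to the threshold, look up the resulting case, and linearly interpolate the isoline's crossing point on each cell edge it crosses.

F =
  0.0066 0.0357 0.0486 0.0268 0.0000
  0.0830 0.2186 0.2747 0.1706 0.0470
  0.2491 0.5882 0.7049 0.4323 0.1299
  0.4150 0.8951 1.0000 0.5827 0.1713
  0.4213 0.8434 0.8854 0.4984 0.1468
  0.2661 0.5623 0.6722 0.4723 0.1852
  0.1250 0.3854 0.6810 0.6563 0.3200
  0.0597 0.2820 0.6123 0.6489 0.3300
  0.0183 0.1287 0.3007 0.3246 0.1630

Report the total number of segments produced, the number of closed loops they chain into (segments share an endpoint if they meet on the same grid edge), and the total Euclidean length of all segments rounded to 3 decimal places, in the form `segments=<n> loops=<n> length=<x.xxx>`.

cell (2,0): code 0100 → (2.459,1.000)–(3.000,0.654)
cell (2,1): code 1100 → (2.082,2.000)–(2.459,1.000)
cell (2,2): code 1000 → (3.000,2.649)–(2.082,2.000)
cell (3,0): code 0110 → (3.000,0.654)–(4.000,0.729)
cell (3,2): code 1001 → (4.000,2.404)–(3.000,2.649)
cell (4,0): code 0010 → (4.000,0.729)–(4.407,1.000)
cell (4,1): code 0011 → (4.407,1.000)–(4.734,2.000)
cell (4,2): code 0001 → (4.734,2.000)–(4.000,2.404)
total: 8 segments, chained into 1 closed loop(s), length Σ = 7.246778

segments=8 loops=1 length=7.247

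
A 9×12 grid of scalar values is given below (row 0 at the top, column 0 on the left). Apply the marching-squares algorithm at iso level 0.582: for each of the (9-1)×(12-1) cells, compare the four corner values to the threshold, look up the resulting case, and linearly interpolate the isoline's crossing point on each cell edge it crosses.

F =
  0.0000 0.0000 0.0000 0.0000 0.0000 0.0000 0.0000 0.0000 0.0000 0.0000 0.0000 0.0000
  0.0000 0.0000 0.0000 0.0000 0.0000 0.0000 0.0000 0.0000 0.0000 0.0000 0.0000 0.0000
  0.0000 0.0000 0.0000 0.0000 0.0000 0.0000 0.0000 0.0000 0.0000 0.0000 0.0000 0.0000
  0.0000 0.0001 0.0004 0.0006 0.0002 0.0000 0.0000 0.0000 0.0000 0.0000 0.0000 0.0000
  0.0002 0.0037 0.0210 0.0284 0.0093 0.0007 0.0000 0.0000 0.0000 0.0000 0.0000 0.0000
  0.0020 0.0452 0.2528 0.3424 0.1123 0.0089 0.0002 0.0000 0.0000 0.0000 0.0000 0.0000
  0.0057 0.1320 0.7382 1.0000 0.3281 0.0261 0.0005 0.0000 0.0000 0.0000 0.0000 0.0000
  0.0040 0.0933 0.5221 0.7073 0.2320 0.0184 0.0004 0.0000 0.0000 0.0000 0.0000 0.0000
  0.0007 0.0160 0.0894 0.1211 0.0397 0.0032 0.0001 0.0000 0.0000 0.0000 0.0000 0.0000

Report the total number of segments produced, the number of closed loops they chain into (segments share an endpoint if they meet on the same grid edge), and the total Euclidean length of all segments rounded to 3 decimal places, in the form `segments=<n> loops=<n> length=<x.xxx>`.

cell (5,1): code 0100 → (5.678,2.000)–(6.000,1.742)
cell (5,2): code 1100 → (5.364,3.000)–(5.678,2.000)
cell (5,3): code 1000 → (6.000,3.622)–(5.364,3.000)
cell (6,1): code 0010 → (6.000,1.742)–(6.723,2.000)
cell (6,2): code 0111 → (6.723,2.000)–(7.000,2.323)
cell (6,3): code 1001 → (7.000,3.264)–(6.000,3.622)
cell (7,2): code 0010 → (7.000,2.323)–(7.214,3.000)
cell (7,3): code 0001 → (7.214,3.000)–(7.000,3.264)
total: 8 segments, chained into 1 closed loop(s), length Σ = 5.654327

segments=8 loops=1 length=5.654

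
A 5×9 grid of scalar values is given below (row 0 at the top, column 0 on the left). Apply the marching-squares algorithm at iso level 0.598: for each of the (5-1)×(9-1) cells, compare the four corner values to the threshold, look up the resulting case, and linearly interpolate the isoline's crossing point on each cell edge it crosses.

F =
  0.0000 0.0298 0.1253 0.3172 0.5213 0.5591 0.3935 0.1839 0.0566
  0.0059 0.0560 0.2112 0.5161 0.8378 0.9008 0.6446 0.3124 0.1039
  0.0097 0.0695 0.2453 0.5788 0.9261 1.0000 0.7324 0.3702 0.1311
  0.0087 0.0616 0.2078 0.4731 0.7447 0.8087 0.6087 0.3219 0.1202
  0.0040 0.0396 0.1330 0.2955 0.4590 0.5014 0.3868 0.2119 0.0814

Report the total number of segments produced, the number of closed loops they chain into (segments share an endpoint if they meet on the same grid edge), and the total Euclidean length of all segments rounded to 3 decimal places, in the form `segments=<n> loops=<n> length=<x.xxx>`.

cell (0,3): code 0100 → (0.242,4.000)–(1.000,3.255)
cell (0,4): code 1100 → (0.114,5.000)–(0.242,4.000)
cell (0,5): code 1100 → (0.814,6.000)–(0.114,5.000)
cell (0,6): code 1000 → (1.000,6.140)–(0.814,6.000)
cell (1,3): code 0110 → (1.000,3.255)–(2.000,3.055)
cell (1,6): code 1001 → (2.000,6.371)–(1.000,6.140)
cell (2,3): code 0110 → (2.000,3.055)–(3.000,3.460)
cell (2,6): code 1001 → (3.000,6.037)–(2.000,6.371)
cell (3,3): code 0010 → (3.000,3.460)–(3.513,4.000)
cell (3,4): code 0011 → (3.513,4.000)–(3.686,5.000)
cell (3,5): code 0011 → (3.686,5.000)–(3.048,6.000)
cell (3,6): code 0001 → (3.048,6.000)–(3.000,6.037)
total: 12 segments, chained into 1 closed loop(s), length Σ = 10.710451

segments=12 loops=1 length=10.710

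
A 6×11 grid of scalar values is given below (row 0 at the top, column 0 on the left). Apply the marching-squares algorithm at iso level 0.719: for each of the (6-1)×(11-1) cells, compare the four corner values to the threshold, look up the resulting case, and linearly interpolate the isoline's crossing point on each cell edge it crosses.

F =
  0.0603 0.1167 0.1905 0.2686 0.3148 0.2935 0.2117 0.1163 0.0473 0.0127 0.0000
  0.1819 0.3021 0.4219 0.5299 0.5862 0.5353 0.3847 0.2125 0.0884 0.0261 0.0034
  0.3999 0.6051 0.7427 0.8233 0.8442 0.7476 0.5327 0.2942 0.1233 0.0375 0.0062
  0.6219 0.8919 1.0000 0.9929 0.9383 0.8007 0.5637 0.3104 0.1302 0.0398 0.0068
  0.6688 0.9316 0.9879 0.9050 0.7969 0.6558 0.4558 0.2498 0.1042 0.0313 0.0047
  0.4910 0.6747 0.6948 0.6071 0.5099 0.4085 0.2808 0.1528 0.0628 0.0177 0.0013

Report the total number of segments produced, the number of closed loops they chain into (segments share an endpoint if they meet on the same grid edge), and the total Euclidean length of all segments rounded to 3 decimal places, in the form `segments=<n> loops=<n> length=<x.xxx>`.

segments=16 loops=1 length=13.483

cell (1,1): code 0100 → (1.926,2.000)–(2.000,1.828)
cell (1,2): code 1100 → (1.645,3.000)–(1.926,2.000)
cell (1,3): code 1100 → (1.515,4.000)–(1.645,3.000)
cell (1,4): code 1100 → (1.865,5.000)–(1.515,4.000)
cell (1,5): code 1000 → (2.000,5.133)–(1.865,5.000)
cell (2,0): code 0100 → (2.397,1.000)–(3.000,0.360)
cell (2,1): code 1110 → (2.000,1.828)–(2.397,1.000)
cell (2,5): code 1001 → (3.000,5.345)–(2.000,5.133)
cell (3,0): code 0110 → (3.000,0.360)–(4.000,0.191)
cell (3,4): code 1011 → (4.000,4.552)–(3.564,5.000)
cell (3,5): code 0001 → (3.564,5.000)–(3.000,5.345)
cell (4,0): code 0010 → (4.000,0.191)–(4.828,1.000)
cell (4,1): code 0011 → (4.828,1.000)–(4.917,2.000)
cell (4,2): code 0011 → (4.917,2.000)–(4.624,3.000)
cell (4,3): code 0011 → (4.624,3.000)–(4.271,4.000)
cell (4,4): code 0001 → (4.271,4.000)–(4.000,4.552)
total: 16 segments, chained into 1 closed loop(s), length Σ = 13.482683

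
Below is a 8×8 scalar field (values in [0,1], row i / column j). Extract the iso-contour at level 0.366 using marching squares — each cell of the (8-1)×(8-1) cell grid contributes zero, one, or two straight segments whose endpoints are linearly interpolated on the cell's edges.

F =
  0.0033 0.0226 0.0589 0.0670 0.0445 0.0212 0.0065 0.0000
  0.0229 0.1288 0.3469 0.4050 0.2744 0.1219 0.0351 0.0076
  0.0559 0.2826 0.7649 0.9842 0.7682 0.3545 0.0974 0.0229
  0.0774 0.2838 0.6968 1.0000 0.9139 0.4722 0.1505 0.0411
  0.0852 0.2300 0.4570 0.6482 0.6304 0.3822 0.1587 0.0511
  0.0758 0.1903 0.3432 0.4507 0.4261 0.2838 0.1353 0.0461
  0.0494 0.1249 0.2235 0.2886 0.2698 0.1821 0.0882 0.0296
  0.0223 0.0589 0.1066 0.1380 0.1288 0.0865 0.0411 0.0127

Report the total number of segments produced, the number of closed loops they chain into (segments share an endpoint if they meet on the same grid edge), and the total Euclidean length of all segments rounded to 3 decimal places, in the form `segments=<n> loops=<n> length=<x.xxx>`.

segments=18 loops=1 length=13.670

cell (0,2): code 0100 → (0.885,3.000)–(1.000,2.329)
cell (0,3): code 1000 → (1.000,3.299)–(0.885,3.000)
cell (1,1): code 0100 → (1.046,2.000)–(2.000,1.173)
cell (1,2): code 1110 → (1.000,2.329)–(1.046,2.000)
cell (1,3): code 1101 → (1.186,4.000)–(1.000,3.299)
cell (1,4): code 1000 → (2.000,4.972)–(1.186,4.000)
cell (2,1): code 0110 → (2.000,1.173)–(3.000,1.199)
cell (2,4): code 1101 → (2.098,5.000)–(2.000,4.972)
cell (2,5): code 1000 → (3.000,5.330)–(2.098,5.000)
cell (3,1): code 0110 → (3.000,1.199)–(4.000,1.599)
cell (3,5): code 1001 → (4.000,5.072)–(3.000,5.330)
cell (4,1): code 0010 → (4.000,1.599)–(4.800,2.000)
cell (4,2): code 0111 → (4.800,2.000)–(5.000,2.212)
cell (4,4): code 1011 → (5.000,4.422)–(4.165,5.000)
cell (4,5): code 0001 → (4.165,5.000)–(4.000,5.072)
cell (5,2): code 0010 → (5.000,2.212)–(5.523,3.000)
cell (5,3): code 0011 → (5.523,3.000)–(5.385,4.000)
cell (5,4): code 0001 → (5.385,4.000)–(5.000,4.422)
total: 18 segments, chained into 1 closed loop(s), length Σ = 13.670063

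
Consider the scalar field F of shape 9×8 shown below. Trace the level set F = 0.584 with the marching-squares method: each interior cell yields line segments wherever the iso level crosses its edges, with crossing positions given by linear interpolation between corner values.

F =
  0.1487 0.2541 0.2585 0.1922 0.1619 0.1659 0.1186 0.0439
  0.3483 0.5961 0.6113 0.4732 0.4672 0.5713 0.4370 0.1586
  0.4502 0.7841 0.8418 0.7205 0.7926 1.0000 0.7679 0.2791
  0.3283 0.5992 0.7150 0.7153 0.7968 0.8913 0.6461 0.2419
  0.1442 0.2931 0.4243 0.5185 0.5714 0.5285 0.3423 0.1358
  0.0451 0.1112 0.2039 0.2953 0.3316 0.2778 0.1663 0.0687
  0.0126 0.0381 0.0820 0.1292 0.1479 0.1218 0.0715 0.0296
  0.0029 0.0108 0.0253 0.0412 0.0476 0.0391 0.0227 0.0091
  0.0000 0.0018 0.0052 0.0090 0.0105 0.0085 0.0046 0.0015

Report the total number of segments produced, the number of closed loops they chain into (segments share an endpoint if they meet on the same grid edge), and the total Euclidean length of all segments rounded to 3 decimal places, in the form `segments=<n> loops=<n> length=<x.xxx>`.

cell (0,0): code 0100 → (0.965,1.000)–(1.000,0.951)
cell (0,1): code 1100 → (0.923,2.000)–(0.965,1.000)
cell (0,2): code 1000 → (1.000,2.198)–(0.923,2.000)
cell (1,0): code 0110 → (1.000,0.951)–(2.000,0.401)
cell (1,2): code 1101 → (1.448,3.000)–(1.000,2.198)
cell (1,3): code 1100 → (1.359,4.000)–(1.448,3.000)
cell (1,4): code 1100 → (1.030,5.000)–(1.359,4.000)
cell (1,5): code 1100 → (1.444,6.000)–(1.030,5.000)
cell (1,6): code 1000 → (2.000,6.376)–(1.444,6.000)
cell (2,0): code 0110 → (2.000,0.401)–(3.000,0.944)
cell (2,6): code 1001 → (3.000,6.154)–(2.000,6.376)
cell (3,0): code 0010 → (3.000,0.944)–(3.050,1.000)
cell (3,1): code 0011 → (3.050,1.000)–(3.451,2.000)
cell (3,2): code 0011 → (3.451,2.000)–(3.667,3.000)
cell (3,3): code 0011 → (3.667,3.000)–(3.944,4.000)
cell (3,4): code 0011 → (3.944,4.000)–(3.847,5.000)
cell (3,5): code 0011 → (3.847,5.000)–(3.204,6.000)
cell (3,6): code 0001 → (3.204,6.000)–(3.000,6.154)
total: 18 segments, chained into 1 closed loop(s), length Σ = 14.969059

segments=18 loops=1 length=14.969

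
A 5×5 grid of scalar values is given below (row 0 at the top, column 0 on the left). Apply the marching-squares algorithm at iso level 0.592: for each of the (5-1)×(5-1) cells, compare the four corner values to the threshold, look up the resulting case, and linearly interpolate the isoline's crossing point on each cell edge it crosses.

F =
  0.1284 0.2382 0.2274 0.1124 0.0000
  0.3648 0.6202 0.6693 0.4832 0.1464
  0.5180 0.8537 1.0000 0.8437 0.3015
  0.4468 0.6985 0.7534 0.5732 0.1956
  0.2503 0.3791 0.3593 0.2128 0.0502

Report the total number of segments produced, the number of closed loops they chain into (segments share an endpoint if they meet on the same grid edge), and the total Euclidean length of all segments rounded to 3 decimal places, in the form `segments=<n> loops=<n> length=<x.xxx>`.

cell (0,0): code 0100 → (0.926,1.000)–(1.000,0.890)
cell (0,1): code 1100 → (0.825,2.000)–(0.926,1.000)
cell (0,2): code 1000 → (1.000,2.415)–(0.825,2.000)
cell (1,0): code 0110 → (1.000,0.890)–(2.000,0.220)
cell (1,2): code 1101 → (1.302,3.000)–(1.000,2.415)
cell (1,3): code 1000 → (2.000,3.464)–(1.302,3.000)
cell (2,0): code 0110 → (2.000,0.220)–(3.000,0.577)
cell (2,2): code 1011 → (3.000,2.896)–(2.930,3.000)
cell (2,3): code 0001 → (2.930,3.000)–(2.000,3.464)
cell (3,0): code 0010 → (3.000,0.577)–(3.333,1.000)
cell (3,1): code 0011 → (3.333,1.000)–(3.410,2.000)
cell (3,2): code 0001 → (3.410,2.000)–(3.000,2.896)
total: 12 segments, chained into 1 closed loop(s), length Σ = 9.041544

segments=12 loops=1 length=9.042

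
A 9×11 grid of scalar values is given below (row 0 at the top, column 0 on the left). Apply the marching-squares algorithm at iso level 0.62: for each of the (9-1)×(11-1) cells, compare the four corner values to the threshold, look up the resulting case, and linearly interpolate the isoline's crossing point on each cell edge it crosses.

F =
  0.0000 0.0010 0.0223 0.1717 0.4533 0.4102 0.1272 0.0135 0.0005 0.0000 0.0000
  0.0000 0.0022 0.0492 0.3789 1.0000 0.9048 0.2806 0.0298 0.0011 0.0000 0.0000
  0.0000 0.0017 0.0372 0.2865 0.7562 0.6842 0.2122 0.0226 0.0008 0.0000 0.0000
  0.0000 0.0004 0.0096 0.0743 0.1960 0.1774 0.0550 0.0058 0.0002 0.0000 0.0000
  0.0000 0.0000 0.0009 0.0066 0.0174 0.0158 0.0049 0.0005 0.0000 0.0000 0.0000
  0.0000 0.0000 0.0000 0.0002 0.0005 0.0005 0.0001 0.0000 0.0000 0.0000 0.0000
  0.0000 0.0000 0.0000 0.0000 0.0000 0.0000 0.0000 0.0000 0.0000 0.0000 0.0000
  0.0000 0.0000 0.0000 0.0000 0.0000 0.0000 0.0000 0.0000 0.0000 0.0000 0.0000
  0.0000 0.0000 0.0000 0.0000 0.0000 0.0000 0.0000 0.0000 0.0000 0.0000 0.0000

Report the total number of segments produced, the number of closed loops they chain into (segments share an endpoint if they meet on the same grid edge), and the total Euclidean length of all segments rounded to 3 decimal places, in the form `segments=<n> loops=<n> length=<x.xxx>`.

segments=8 loops=1 length=6.339

cell (0,3): code 0100 → (0.305,4.000)–(1.000,3.388)
cell (0,4): code 1100 → (0.424,5.000)–(0.305,4.000)
cell (0,5): code 1000 → (1.000,5.456)–(0.424,5.000)
cell (1,3): code 0110 → (1.000,3.388)–(2.000,3.710)
cell (1,5): code 1001 → (2.000,5.136)–(1.000,5.456)
cell (2,3): code 0010 → (2.000,3.710)–(2.243,4.000)
cell (2,4): code 0011 → (2.243,4.000)–(2.127,5.000)
cell (2,5): code 0001 → (2.127,5.000)–(2.000,5.136)
total: 8 segments, chained into 1 closed loop(s), length Σ = 6.339331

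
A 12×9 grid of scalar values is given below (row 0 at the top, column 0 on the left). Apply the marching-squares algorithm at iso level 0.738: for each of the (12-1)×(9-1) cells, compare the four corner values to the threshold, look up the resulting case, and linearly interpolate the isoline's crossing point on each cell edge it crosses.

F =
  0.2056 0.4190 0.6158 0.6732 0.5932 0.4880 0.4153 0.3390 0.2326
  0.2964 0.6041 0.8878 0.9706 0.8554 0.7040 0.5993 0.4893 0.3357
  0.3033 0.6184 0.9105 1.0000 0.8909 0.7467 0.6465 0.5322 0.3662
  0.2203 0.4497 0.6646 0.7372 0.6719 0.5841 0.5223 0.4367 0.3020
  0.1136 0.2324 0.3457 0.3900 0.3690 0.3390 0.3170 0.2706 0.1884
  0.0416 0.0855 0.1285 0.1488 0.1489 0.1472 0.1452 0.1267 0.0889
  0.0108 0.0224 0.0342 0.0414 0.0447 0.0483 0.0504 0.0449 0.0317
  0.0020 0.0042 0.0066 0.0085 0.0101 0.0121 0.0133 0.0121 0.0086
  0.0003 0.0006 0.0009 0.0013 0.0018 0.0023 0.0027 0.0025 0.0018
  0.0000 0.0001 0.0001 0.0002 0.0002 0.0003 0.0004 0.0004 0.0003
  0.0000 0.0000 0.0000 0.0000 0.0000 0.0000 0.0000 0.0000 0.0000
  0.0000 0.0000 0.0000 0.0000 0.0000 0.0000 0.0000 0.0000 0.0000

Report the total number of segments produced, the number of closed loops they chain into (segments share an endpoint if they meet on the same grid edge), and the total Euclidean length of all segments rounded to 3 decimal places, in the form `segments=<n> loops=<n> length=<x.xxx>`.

segments=12 loops=1 length=10.085

cell (0,1): code 0100 → (0.449,2.000)–(1.000,1.472)
cell (0,2): code 1100 → (0.218,3.000)–(0.449,2.000)
cell (0,3): code 1100 → (0.552,4.000)–(0.218,3.000)
cell (0,4): code 1000 → (1.000,4.775)–(0.552,4.000)
cell (1,1): code 0110 → (1.000,1.472)–(2.000,1.409)
cell (1,4): code 1101 → (1.796,5.000)–(1.000,4.775)
cell (1,5): code 1000 → (2.000,5.087)–(1.796,5.000)
cell (2,1): code 0010 → (2.000,1.409)–(2.702,2.000)
cell (2,2): code 0011 → (2.702,2.000)–(2.997,3.000)
cell (2,3): code 0011 → (2.997,3.000)–(2.698,4.000)
cell (2,4): code 0011 → (2.698,4.000)–(2.054,5.000)
cell (2,5): code 0001 → (2.054,5.000)–(2.000,5.087)
total: 12 segments, chained into 1 closed loop(s), length Σ = 10.085139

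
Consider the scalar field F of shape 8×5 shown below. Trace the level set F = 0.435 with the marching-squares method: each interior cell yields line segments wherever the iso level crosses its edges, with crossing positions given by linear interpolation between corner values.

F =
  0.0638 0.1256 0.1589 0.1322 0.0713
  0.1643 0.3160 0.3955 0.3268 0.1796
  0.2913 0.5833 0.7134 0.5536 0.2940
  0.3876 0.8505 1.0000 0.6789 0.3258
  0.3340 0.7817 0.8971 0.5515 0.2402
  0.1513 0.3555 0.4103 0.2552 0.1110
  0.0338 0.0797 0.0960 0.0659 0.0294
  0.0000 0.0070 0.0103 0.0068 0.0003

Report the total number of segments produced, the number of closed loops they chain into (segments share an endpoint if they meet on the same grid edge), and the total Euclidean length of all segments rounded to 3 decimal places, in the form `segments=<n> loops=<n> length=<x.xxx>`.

cell (1,0): code 0100 → (1.445,1.000)–(2.000,0.492)
cell (1,1): code 1100 → (1.124,2.000)–(1.445,1.000)
cell (1,2): code 1100 → (1.477,3.000)–(1.124,2.000)
cell (1,3): code 1000 → (2.000,3.457)–(1.477,3.000)
cell (2,0): code 0110 → (2.000,0.492)–(3.000,0.102)
cell (2,3): code 1001 → (3.000,3.691)–(2.000,3.457)
cell (3,0): code 0110 → (3.000,0.102)–(4.000,0.226)
cell (3,3): code 1001 → (4.000,3.374)–(3.000,3.691)
cell (4,0): code 0010 → (4.000,0.226)–(4.813,1.000)
cell (4,1): code 0011 → (4.813,1.000)–(4.949,2.000)
cell (4,2): code 0011 → (4.949,2.000)–(4.393,3.000)
cell (4,3): code 0001 → (4.393,3.000)–(4.000,3.374)
total: 12 segments, chained into 1 closed loop(s), length Σ = 11.533239

segments=12 loops=1 length=11.533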